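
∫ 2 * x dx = x^2 + C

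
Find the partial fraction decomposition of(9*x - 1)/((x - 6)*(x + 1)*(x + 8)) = -73/(98*(x + 8)) + 10/(49*(x + 1)) + 53/(98*(x - 6))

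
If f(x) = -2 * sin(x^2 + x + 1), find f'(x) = -2*(2*x + 1)*cos(x^2 + x + 1)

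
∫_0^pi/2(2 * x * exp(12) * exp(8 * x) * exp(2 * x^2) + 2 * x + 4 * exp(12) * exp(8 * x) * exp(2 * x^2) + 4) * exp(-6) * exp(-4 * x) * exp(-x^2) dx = -exp(6) - exp(-(pi/2 + 2)^2 - 2) + exp(-6) + exp(2 + (pi/2 + 2)^2)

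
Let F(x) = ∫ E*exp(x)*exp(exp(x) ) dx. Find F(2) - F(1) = -exp(1 + E) + exp(1 + exp(2))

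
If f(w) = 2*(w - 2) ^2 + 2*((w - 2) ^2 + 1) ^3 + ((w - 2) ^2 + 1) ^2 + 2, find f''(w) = 60*w^4 - 480*w^3 + 1524*w^2 - 2256*w + 1316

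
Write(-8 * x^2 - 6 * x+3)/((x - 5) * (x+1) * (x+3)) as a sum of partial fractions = -51/(16*(x + 3)) - 1/(12*(x + 1)) - 227/(48*(x - 5))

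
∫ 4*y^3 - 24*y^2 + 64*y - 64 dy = y^4 - 8*y^3 + 32*y^2 - 64*y + C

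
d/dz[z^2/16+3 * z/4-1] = z/8 + 3/4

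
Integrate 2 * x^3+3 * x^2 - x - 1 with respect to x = x^4/2 + x^3 - x^2/2 - x + C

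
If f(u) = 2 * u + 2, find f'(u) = 2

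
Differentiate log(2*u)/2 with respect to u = 1/(2*u)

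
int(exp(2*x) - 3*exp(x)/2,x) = (exp(x) - 3)*exp(x)/2 + C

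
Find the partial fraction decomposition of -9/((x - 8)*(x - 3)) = 9/(5*(x - 3)) - 9/(5*(x - 8))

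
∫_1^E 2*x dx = -1 + exp(2)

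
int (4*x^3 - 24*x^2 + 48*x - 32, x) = x^4 - 8*x^3 + 24*x^2 - 32*x + C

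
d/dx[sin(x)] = cos(x)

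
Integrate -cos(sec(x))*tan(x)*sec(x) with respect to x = -sin(sec(x)) + C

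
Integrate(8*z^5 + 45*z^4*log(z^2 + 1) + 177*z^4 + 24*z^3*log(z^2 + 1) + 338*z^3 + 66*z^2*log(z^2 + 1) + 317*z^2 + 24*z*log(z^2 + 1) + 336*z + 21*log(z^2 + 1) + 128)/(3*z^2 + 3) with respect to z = (z + 21)*(2*z^3 + 7*z^2 + 6*z + 2)/3 + (5*z^3 + 4*z^2 + 7*z + 5)*log(z^2 + 1) + C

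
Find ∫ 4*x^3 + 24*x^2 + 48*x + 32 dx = x^4 + 8*x^3 + 24*x^2 + 32*x + C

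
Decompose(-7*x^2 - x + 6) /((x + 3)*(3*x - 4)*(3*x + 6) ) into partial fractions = -7/(39*(3*x - 4)) - 18/(13*(x + 3)) + 2/(3*(x + 2))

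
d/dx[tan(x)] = cos(x)^(-2)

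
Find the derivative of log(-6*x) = 1/x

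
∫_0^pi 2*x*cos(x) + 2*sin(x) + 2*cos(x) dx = 0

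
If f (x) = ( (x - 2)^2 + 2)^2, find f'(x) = 4*x^3 - 24*x^2 + 56*x - 48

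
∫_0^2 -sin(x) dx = -1 + cos(2)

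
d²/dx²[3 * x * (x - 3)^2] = 18*x - 36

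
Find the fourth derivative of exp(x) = exp(x)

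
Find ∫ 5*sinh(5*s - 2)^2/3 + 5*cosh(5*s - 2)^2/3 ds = sinh(10*s - 4)/6 + C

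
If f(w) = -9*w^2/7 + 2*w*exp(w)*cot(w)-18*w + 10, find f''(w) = 4*w*exp(w)*cot(w)^3 - 4*w*exp(w)*cot(w)^2 + 6*w*exp(w)*cot(w) - 4*w*exp(w) - 4*exp(w)*cot(w)^2 + 4*exp(w)*cot(w) - 4*exp(w) - 18/7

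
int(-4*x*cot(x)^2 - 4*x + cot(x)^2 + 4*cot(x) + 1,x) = (4*x - 1)*cot(x) + C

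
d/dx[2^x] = 2^x*log(2)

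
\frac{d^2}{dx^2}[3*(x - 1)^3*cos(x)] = -3*x^3*cos(x) - 18*x^2*sin(x) + 9*x^2*cos(x) + 36*x*sin(x) + 9*x*cos(x) - 18*sin(x) - 15*cos(x)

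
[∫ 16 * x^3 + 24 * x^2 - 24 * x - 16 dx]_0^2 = 48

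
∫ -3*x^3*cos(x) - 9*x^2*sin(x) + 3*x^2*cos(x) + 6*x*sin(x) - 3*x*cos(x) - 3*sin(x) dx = 3*x*(-x^2 + x - 1)*sin(x) + C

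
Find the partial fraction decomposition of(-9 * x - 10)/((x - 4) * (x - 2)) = 14/(x - 2) - 23/(x - 4)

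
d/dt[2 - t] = -1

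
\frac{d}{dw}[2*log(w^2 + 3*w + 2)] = (4*w + 6)/(w^2 + 3*w + 2)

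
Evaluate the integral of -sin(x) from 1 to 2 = -cos(1) + cos(2)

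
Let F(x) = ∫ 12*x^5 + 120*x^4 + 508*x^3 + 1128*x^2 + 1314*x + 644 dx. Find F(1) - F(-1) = 2088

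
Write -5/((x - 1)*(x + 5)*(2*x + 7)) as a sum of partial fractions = 20/(27*(2*x + 7)) - 5/(18*(x + 5)) - 5/(54*(x - 1))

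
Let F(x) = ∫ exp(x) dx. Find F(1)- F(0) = -1 + E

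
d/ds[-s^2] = -2*s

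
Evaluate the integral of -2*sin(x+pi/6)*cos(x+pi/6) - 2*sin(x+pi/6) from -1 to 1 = -(sqrt(3)*cos(1) + 2)*sin(1)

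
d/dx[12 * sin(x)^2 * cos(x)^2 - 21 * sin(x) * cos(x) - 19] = 6*sin(4*x) - 21*cos(2*x)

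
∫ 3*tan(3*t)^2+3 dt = tan(3*t) + C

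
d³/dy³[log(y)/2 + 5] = y^(-3)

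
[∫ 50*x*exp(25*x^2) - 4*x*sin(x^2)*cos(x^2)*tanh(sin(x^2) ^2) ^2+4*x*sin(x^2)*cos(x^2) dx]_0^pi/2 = -1 + tanh(sin(pi^2/4)^2) + exp(25*pi^2/4)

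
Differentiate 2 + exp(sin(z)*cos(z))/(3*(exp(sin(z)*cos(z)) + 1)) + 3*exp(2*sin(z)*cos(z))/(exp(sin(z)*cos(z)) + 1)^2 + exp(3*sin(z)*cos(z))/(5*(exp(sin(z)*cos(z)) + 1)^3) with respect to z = (104*exp(3*sin(2*z)/2) + 5*exp(sin(2*z)/2) + 100*exp(sin(2*z)))*cos(2*z)/(15*(exp(sin(2*z)/2) + 1)^4)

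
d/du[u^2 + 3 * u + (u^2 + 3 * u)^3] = 6*u^5 + 45*u^4 + 108*u^3 + 81*u^2 + 2*u + 3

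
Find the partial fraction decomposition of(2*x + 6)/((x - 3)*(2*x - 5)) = -22/(2*x - 5) + 12/(x - 3)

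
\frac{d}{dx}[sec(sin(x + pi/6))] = cos(x + pi/6)*tan(sin(x + pi/6))*sec(sin(x + pi/6))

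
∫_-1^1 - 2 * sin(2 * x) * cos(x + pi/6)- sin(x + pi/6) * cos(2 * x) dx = -sin(1)*cos(2)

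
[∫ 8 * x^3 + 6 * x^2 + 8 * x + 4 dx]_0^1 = 12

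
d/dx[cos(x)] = -sin(x)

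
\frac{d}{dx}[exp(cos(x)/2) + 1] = -exp(cos(x)/2)*sin(x)/2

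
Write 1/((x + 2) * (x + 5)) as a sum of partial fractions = -1/(3*(x + 5)) + 1/(3*(x + 2))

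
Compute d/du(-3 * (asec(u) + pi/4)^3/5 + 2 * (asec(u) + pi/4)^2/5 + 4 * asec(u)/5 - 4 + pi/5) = (-144*asec(u)^2 - 72*pi*asec(u) + 64*asec(u) - 9*pi^2 + 16*pi + 64)/(80*u^2*sqrt(1 - 1/u^2))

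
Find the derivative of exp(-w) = -exp(-w)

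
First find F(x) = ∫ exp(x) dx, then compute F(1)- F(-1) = E - exp(-1)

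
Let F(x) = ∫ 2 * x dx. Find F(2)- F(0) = 4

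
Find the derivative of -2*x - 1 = -2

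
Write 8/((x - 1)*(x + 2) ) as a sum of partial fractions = -8/(3*(x + 2)) + 8/(3*(x - 1))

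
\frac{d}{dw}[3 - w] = -1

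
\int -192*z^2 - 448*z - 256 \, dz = -64*z^3 - 224*z^2 - 256*z + C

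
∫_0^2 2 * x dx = 4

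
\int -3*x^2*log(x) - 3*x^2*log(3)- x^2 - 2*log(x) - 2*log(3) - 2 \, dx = -x*(x^2 + 2)*log(3*x) + C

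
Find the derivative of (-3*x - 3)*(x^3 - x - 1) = -12*x^3 - 9*x^2 + 6*x + 6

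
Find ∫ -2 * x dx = -x^2 + C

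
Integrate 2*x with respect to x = x^2 + C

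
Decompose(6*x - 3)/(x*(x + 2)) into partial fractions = 15/(2*(x + 2)) - 3/(2*x)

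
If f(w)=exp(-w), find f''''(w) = exp(-w)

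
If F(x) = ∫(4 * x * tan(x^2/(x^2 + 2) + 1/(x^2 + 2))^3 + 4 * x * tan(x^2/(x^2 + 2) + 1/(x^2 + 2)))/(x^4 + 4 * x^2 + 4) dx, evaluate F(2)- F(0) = -tan(1/2)^2 + tan(5/6)^2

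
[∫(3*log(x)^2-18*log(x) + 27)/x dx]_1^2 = (-3 + log(2))^3 + 27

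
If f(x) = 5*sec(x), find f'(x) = 5*tan(x)*sec(x)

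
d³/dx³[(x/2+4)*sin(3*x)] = -27*x*cos(3*x)/2 - 27*sin(3*x)/2 - 108*cos(3*x)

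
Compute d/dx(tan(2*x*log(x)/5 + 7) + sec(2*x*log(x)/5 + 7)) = 2*log(x)*tan(2*x*log(x)/5 + 7)^2/5 + 2*log(x)*tan(2*x*log(x)/5 + 7)*sec(2*x*log(x)/5 + 7)/5 + 2*log(x)/5 + 2*tan(2*x*log(x)/5 + 7)^2/5 + 2*tan(2*x*log(x)/5 + 7)*sec(2*x*log(x)/5 + 7)/5 + 2/5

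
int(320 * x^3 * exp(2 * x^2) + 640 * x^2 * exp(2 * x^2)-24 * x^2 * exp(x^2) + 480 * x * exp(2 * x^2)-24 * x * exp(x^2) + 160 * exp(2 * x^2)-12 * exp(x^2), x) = (-12*x + 80*(x + 1)^2*exp(x^2) - 12)*exp(x^2) + C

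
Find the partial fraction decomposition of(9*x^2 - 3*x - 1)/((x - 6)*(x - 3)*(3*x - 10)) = -801/(8*(3*x - 10)) + 71/(3*(x - 3)) + 305/(24*(x - 6))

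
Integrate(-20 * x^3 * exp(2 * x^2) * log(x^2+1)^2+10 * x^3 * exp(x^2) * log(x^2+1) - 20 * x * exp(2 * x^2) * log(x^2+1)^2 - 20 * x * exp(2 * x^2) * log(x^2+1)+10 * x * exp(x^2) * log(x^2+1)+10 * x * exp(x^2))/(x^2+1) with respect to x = 5*(-exp(x^2)*log(x^2 + 1) + 1)*exp(x^2)*log(x^2 + 1) + C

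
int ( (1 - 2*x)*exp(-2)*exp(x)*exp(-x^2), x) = exp(-x^2 + x - 2) + C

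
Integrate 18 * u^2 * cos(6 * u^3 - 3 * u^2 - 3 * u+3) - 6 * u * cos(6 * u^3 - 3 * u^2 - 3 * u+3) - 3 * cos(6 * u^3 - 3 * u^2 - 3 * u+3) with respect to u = sin(3*(2*u^3 - u^2 - u + 1)) + C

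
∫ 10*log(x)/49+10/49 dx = 10*x*log(x)/49 + C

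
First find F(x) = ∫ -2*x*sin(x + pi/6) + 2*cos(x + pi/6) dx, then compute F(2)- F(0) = 4*cos(pi/6 + 2)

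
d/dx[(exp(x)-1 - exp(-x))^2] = (2*exp(4*x) - 2*exp(3*x) - 2*exp(x) - 2)*exp(-2*x)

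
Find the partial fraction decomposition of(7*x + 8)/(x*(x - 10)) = 39/(5*(x - 10)) - 4/(5*x)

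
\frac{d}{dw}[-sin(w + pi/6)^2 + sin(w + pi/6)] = -sin(2*w + pi/3) + cos(w + pi/6)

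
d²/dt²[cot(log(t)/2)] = sqrt(2)*sin(log(t)/2 + pi/4)/(2*t^2*sin(log(t)/2)^3)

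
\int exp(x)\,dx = exp(x) + C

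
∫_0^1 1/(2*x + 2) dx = log(2)/2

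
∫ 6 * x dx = 3*x^2 + C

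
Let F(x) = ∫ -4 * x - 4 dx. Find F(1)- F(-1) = -8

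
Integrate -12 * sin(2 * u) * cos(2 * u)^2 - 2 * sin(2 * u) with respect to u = 2*cos(2*u)^3 + cos(2*u) + C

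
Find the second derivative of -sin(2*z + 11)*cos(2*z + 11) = 8*sin(4*z + 22)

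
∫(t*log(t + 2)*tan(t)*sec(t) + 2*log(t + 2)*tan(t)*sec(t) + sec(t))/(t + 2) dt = log(t + 2)*sec(t) + C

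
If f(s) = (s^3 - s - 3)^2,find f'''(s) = 120*s^3 - 48*s - 36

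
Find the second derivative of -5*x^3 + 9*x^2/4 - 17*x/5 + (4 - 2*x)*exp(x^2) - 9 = -8*x^3*exp(x^2) + 16*x^2*exp(x^2) - 12*x*exp(x^2) - 30*x + 8*exp(x^2) + 9/2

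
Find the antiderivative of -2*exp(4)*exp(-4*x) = exp(4 - 4*x)/2 + C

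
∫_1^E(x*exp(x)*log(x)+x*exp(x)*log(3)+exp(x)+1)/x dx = -(1 + E)*log(3) + (1 + exp(E))*log(3*E)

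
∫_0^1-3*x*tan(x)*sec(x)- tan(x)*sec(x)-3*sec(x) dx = 1 - 4*sec(1)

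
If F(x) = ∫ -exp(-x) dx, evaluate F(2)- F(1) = -exp(-1) + exp(-2)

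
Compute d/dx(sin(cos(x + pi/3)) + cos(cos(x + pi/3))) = -sqrt(2)*sin(x + pi/3)*cos(-sqrt(3)*sin(x)/2 + cos(x)/2 + pi/4)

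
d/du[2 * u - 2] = 2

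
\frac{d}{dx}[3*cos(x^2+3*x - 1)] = -3*(2*x + 3)*sin(x^2 + 3*x - 1)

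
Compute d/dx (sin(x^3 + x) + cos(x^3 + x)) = sqrt(2)*(3*x^2 + 1)*cos(x^3 + x + pi/4)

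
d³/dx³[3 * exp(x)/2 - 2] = 3*exp(x)/2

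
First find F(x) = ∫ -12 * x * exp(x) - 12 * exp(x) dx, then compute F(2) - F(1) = -24*exp(2) + 12*E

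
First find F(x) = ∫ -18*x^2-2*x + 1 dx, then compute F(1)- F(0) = -6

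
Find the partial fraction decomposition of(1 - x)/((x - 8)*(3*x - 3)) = -1/(3*(x - 8))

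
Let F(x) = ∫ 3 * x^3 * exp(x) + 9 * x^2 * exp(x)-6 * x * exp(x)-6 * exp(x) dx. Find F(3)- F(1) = 3*E + 63*exp(3)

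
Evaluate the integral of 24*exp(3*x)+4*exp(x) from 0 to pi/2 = -12 + 4*exp(pi/2) + 8*exp(3*pi/2)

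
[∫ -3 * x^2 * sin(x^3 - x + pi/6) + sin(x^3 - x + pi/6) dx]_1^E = -sqrt(3)/2 + cos(-E + pi/6 + exp(3))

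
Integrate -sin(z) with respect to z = cos(z) + C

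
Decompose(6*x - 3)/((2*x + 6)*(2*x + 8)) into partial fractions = 27/(4*(x + 4)) - 21/(4*(x + 3))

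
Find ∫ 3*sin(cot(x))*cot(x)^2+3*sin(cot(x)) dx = 3*cos(cot(x)) + C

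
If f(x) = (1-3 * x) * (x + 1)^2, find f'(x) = -9*x^2 - 10*x - 1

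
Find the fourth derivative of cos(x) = cos(x)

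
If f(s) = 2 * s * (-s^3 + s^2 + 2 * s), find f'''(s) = 12 - 48*s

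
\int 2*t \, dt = t^2 + C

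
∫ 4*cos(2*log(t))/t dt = 2*sin(2*log(t)) + C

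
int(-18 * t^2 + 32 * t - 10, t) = -6*t^3 + 16*t^2 - 10*t + C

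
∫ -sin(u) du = cos(u) + C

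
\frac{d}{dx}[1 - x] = -1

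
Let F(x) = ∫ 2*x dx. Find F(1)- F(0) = 1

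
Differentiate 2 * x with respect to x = 2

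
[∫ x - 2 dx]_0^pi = -2 + (-2 + pi)^2/2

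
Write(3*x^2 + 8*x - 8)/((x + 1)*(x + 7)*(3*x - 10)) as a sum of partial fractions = 36/(31*(3*x - 10)) + 83/(186*(x + 7)) + 1/(6*(x + 1))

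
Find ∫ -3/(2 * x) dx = -3*log(x)/2 + C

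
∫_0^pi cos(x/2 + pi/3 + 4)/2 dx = -sqrt(2)*sin(pi/12 + 4)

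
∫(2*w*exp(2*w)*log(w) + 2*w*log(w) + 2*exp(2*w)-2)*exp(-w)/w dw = 4*log(w)*sinh(w) + C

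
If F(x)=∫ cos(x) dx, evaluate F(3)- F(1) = -sin(1) + sin(3)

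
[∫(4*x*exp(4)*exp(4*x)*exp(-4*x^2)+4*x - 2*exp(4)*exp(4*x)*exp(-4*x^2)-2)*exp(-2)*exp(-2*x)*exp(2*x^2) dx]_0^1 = 0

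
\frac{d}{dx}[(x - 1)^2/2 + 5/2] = x - 1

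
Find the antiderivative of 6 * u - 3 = 3*u^2 - 3*u + C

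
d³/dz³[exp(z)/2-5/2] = exp(z)/2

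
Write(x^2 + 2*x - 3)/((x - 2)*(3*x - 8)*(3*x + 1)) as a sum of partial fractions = -32/(189*(3*x + 1)) + 85/(54*(3*x - 8)) - 5/(14*(x - 2))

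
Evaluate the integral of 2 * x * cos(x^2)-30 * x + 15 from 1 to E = -15*exp(2) - sin(1) + sin(exp(2)) + 15*E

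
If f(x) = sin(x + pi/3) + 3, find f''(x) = -sin(x + pi/3)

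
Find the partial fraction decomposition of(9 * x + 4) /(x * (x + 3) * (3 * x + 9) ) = -4/(27*(x + 3)) + 23/(9*(x + 3)^2) + 4/(27*x)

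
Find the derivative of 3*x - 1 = 3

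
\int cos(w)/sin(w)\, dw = log(3*sin(w)) + C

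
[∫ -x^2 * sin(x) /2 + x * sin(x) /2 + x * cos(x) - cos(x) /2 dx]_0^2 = cos(2)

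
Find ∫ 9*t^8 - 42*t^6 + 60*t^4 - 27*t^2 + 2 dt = t^9 - 6*t^7 + 12*t^5 - 9*t^3 + 2*t + C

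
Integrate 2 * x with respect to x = x^2 + C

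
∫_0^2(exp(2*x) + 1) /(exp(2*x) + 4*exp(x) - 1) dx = -log(4) + log(-exp(-2) + 4 + exp(2))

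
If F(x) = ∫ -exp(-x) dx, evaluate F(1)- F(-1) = -E + exp(-1)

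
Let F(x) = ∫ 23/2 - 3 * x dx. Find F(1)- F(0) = 10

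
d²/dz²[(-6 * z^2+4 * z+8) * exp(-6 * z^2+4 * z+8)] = -864*z^4*exp(-6*z^2 + 4*z + 8) + 1152*z^3*exp(-6*z^2 + 4*z + 8) + 1032*z^2*exp(-6*z^2 + 4*z + 8) - 944*z*exp(-6*z^2 + 4*z + 8) + 52*exp(-6*z^2 + 4*z + 8)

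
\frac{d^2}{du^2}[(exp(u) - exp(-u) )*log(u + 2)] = (u^2*exp(2*u)*log(u + 2) - u^2*log(u + 2) + 4*u*exp(2*u)*log(u + 2) + 2*u*exp(2*u) - 4*u*log(u + 2) + 2*u + 4*exp(2*u)*log(u + 2) + 3*exp(2*u) - 4*log(u + 2) + 5)/(u^2*exp(u) + 4*u*exp(u) + 4*exp(u))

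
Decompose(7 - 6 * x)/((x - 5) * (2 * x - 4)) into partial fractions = 5/(6*(x - 2)) - 23/(6*(x - 5))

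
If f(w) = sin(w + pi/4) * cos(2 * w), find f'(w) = -2*sin(2*w)*sin(w + pi/4) + cos(2*w)*cos(w + pi/4)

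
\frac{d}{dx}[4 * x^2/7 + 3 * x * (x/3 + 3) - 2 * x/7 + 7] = 22*x/7 + 61/7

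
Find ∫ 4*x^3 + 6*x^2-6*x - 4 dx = x^4 + 2*x^3 - 3*x^2 - 4*x + C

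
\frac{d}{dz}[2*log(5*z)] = 2/z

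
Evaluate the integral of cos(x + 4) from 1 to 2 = sin(6) - sin(5)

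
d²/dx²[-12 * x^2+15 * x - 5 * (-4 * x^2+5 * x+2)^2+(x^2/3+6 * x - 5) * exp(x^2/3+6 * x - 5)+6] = 4*x^4*exp(x^2/3 + 6*x - 5)/27 + 16*x^3*exp(x^2/3 + 6*x - 5)/3 + 530*x^2*exp(x^2/3 + 6*x - 5)/9 - 960*x^2 + 196*x*exp(x^2/3 + 6*x - 5) + 1200*x - 332*exp(x^2/3 + 6*x - 5)/3 - 114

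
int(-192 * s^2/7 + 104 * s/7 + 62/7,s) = -64*s^3/7 + 52*s^2/7 + 62*s/7 + C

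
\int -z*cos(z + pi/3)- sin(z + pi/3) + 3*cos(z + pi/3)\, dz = (3 - z)*sin(z + pi/3) + C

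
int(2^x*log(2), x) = 2^x + C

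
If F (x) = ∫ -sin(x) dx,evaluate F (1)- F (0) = -1 + cos(1)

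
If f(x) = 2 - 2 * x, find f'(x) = -2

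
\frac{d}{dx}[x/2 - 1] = 1/2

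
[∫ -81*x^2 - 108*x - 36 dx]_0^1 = -117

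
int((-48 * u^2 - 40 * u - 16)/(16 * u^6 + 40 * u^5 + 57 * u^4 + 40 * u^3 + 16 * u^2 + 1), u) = 4*acot(u*(4*u^2 + 5*u + 4)) + C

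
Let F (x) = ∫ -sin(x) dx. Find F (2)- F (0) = -1 + cos(2)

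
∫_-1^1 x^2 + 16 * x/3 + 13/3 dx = 28/3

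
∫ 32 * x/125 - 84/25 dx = 16*x^2/125 - 84*x/25 + C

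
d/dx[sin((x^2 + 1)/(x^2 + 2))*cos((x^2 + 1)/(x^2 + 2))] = (-2*x*sin((x^2 + 1)/(x^2 + 2))^2 + 2*x*cos((x^2 + 1)/(x^2 + 2))^2)/(x^4 + 4*x^2 + 4)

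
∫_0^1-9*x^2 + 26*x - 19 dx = -9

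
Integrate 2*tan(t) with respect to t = 2*log(sec(t)) + C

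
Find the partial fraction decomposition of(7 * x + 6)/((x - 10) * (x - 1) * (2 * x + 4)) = -1/(9*(x + 2)) - 13/(54*(x - 1)) + 19/(54*(x - 10))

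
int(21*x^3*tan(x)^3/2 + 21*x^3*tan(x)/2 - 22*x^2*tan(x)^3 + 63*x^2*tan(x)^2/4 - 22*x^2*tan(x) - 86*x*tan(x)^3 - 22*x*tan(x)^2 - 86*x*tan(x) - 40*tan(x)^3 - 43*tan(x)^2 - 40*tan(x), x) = (21*x^3/4 - 11*x^2 - 43*x - 20)*tan(x)^2 + C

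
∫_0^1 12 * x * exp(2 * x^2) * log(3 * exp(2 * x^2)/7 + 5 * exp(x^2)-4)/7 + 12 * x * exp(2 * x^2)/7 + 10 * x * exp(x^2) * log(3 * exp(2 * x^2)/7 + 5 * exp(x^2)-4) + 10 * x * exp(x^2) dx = -10*log(10/7)/7 + (-4 + 3*exp(2)/7 + 5*E)*log(-4 + 3*exp(2)/7 + 5*E)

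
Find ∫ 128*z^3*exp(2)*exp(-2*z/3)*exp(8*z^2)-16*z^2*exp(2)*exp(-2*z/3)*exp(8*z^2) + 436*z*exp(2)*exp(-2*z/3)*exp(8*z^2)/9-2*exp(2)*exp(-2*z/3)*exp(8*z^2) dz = 2*(12*z^2 - z + 3)*exp(8*z^2 - 2*z/3 + 2)/3 + C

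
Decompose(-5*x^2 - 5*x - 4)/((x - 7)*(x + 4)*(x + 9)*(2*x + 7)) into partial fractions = 382/(231*(2*x + 7)) + 91/(220*(x + 9)) - 64/(55*(x + 4)) - 71/(924*(x - 7))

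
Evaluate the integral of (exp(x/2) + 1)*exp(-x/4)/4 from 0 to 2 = -exp(-1/2) + exp(1/2)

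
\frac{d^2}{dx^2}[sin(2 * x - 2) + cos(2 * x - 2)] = -4*sin(2*x - 2) - 4*cos(2*x - 2)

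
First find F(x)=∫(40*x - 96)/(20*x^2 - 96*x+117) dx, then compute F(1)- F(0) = -log(65) + log(205/9)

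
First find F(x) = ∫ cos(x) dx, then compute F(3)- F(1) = -sin(1) + sin(3)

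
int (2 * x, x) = x^2 + C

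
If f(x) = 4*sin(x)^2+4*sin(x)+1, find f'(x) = 4*(2*sin(x) + 1)*cos(x)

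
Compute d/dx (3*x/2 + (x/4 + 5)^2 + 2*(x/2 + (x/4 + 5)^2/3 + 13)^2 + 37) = x^3/288 + x^2/3 + 259*x/24 + 1060/9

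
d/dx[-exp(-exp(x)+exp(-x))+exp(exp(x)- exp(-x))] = (exp(2*x) + exp(2*exp(x) - 2*exp(-x)) + exp(2*x + 2*exp(x) - 2*exp(-x)) + 1)*exp(-x - exp(x) + exp(-x))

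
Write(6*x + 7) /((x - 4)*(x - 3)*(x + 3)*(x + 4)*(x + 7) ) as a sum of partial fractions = -7/(264*(x + 7)) + 17/(168*(x + 4)) - 11/(168*(x + 3)) - 5/(84*(x - 3)) + 31/(616*(x - 4))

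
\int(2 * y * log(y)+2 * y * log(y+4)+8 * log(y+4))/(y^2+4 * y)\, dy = 2*log(y)*log(y + 4) + C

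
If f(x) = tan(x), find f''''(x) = 24*tan(x)^5 + 40*tan(x)^3 + 16*tan(x)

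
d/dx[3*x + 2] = 3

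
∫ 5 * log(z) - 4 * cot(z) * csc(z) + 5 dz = 5*z*log(z) + 4*csc(z) + C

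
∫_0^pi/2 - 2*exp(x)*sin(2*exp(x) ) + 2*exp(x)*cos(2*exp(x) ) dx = sqrt(2)*(cos(-2*exp(pi/2) + pi/4) - sin(pi/4 + 2))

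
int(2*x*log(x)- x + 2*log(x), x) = ((x + 1)^2 - 1)*(log(x) - 1) + C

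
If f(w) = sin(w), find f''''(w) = sin(w)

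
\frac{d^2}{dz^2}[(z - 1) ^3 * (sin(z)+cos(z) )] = -z^3*sin(z) - z^3*cos(z) - 3*z^2*sin(z) + 9*z^2*cos(z) + 15*z*sin(z) - 9*z*cos(z) - 11*sin(z) + cos(z)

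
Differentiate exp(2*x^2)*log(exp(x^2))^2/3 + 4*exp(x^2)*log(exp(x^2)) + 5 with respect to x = 4*x^5*exp(2*x^2)/3 + 4*x^3*exp(2*x^2)/3 + 8*x^3*exp(x^2) + 8*x*exp(x^2)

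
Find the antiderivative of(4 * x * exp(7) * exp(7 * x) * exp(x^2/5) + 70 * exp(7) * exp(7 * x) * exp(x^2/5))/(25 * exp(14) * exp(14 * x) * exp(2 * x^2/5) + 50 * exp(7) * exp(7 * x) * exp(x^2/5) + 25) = 2*(6*exp(x^2/5 + 7*x + 7) + 5)/(5*(exp(x^2/5 + 7*x + 7) + 1)) + C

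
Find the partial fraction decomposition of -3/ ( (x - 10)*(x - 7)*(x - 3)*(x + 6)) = 1/(624*(x + 6)) - 1/(84*(x - 3)) + 1/(52*(x - 7)) - 1/(112*(x - 10))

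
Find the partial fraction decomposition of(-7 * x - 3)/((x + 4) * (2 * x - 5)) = -41/(13*(2*x - 5)) - 25/(13*(x + 4))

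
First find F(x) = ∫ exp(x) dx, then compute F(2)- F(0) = -1 + exp(2)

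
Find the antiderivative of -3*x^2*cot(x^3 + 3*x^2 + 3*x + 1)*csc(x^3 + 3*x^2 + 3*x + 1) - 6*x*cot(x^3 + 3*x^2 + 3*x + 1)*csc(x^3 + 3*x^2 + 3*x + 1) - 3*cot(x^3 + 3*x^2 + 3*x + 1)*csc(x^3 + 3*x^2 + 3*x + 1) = csc((x + 1)^3) + C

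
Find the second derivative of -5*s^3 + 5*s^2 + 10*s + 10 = 10 - 30*s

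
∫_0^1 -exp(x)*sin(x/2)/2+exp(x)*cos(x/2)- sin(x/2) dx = -3 + (2 + E)*cos(1/2)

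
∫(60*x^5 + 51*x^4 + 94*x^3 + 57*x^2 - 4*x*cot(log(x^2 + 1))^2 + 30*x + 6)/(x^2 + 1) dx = (x + 1)*(15*x^3 + 2*x^2 + 15*x - 9) + 2*cot(log(x^2 + 1)) + C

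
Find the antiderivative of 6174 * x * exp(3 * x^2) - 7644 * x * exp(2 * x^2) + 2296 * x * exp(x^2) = (1029*exp(2*x^2) - 1911*exp(x^2) + 1148)*exp(x^2) + C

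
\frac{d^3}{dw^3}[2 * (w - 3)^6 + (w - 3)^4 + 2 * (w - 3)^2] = 240*w^3 - 2160*w^2 + 6504*w - 6552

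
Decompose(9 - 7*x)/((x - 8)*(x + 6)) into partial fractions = -51/(14*(x + 6)) - 47/(14*(x - 8))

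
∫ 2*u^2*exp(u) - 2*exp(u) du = 2*(u - 1)^2*exp(u) + C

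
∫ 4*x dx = 2*x^2 + C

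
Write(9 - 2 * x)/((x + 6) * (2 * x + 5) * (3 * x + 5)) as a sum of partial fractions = 111/(65*(3*x + 5)) - 8/(5*(2*x + 5)) + 3/(13*(x + 6))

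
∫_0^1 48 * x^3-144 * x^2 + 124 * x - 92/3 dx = -14/3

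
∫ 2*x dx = x^2 + C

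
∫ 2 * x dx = x^2 + C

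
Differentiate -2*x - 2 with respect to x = -2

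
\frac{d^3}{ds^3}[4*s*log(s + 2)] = (-4*s - 24)/(s^3 + 6*s^2 + 12*s + 8)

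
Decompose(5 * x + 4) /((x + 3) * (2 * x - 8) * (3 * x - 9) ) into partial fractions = -11/(252*(x + 3)) - 19/(36*(x - 3)) + 4/(7*(x - 4))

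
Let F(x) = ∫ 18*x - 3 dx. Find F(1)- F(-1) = -6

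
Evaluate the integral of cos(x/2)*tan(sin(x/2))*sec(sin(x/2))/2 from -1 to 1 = 0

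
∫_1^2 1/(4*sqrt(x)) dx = -1/2 + sqrt(2)/2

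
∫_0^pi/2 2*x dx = pi^2/4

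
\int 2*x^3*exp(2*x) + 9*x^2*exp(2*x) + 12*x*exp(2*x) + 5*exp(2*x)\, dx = (x + 1)^3*exp(2*x) + C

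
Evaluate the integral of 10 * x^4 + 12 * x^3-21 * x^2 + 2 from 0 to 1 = 0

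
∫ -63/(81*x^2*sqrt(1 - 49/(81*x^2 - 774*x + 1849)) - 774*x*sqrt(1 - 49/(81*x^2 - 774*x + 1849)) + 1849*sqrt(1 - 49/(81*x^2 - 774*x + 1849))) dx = asec(43/7 - 9*x/7) + C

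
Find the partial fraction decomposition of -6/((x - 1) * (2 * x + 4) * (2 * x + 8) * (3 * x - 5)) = -81/(748*(3*x - 5)) + 3/(340*(x + 4)) - 1/(44*(x + 2)) + 1/(20*(x - 1))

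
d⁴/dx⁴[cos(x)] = cos(x)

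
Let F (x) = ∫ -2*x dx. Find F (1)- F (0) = -1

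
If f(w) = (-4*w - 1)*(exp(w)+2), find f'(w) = -4*w*exp(w) - 5*exp(w) - 8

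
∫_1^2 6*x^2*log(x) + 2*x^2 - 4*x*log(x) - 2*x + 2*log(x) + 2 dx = 12*log(2)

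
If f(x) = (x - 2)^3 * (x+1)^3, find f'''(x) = 120*x^3 - 180*x^2 - 72*x + 66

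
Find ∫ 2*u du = u^2 + C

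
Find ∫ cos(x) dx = sin(x) + C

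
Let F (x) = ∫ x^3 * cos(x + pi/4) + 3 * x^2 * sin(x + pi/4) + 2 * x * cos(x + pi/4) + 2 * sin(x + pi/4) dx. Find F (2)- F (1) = -3*sin(pi/4 + 1) + 12*sin(pi/4 + 2)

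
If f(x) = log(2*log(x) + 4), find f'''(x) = (2*log(x)^2 + 11*log(x) + 16)/(x^3*log(x)^3 + 6*x^3*log(x)^2 + 12*x^3*log(x) + 8*x^3)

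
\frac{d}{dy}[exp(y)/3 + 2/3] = exp(y)/3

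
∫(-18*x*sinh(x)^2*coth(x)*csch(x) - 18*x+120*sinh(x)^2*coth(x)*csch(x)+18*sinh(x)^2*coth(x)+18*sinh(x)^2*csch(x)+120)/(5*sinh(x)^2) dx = (18*x/5 - 24)*(coth(x) + csch(x)) + C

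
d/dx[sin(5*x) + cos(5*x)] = -5*sin(5*x) + 5*cos(5*x)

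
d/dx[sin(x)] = cos(x)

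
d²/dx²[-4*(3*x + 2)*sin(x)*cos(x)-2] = 24*x*sin(2*x) + 16*sin(2*x) - 24*cos(2*x)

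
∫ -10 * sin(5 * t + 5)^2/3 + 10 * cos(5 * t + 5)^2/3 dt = sin(10*t + 10)/3 + C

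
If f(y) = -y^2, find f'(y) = -2*y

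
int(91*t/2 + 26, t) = 91*t^2/4 + 26*t + C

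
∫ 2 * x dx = x^2 + C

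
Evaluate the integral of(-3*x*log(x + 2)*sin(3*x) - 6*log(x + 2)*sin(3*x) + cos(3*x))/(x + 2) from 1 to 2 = -log(3)*cos(3) + log(4)*cos(6)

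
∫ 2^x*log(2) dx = 2^x + C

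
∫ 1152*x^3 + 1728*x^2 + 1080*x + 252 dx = 288*x^4 + 576*x^3 + 540*x^2 + 252*x + C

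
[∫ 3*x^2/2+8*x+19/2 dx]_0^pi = -6 + (-1 + (2 + pi)^2)*(pi/2 + 2)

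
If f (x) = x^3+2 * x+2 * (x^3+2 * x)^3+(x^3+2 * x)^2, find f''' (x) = 1008*x^6 + 2520*x^4 + 120*x^3 + 1440*x^2 + 96*x + 102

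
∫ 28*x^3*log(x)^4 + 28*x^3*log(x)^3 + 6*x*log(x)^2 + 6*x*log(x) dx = x^2*(7*x^2*log(x)^2 + 3)*log(x)^2 + C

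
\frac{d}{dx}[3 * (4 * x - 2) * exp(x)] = 12*x*exp(x) + 6*exp(x)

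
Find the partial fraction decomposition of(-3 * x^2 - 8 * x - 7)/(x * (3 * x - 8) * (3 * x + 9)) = -149/(136*(3*x - 8)) - 10/(153*(x + 3)) + 7/(72*x)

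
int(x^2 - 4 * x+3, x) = x^3/3 - 2*x^2 + 3*x + C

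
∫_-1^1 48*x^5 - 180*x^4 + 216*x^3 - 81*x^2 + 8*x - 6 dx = -138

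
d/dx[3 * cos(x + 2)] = -3*sin(x + 2)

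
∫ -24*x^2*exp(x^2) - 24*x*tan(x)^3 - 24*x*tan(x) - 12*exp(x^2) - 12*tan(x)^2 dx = -12*x*(exp(x^2) + tan(x)^2) + C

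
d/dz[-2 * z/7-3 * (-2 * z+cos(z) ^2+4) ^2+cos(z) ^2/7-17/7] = -12*z*sin(2*z) - 24*z + 12*sin(z)*cos(z)^3 + 167*sin(2*z)/7 + 12*cos(z)^2 + 334/7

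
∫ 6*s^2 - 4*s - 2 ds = 2*s^3 - 2*s^2 - 2*s + C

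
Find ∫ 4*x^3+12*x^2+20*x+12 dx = x^4 + 4*x^3 + 10*x^2 + 12*x + C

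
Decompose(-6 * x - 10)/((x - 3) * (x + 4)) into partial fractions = -2/(x + 4) - 4/(x - 3)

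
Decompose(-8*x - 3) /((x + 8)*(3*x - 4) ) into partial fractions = -41/(28*(3*x - 4)) - 61/(28*(x + 8))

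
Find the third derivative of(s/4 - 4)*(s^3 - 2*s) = 6*s - 24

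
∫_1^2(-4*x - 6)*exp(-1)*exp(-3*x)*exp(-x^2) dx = -2*exp(-5) + 2*exp(-11)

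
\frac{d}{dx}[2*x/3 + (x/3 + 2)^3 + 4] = x^2/9 + 4*x/3 + 14/3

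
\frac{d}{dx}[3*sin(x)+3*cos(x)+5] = -3*sin(x) + 3*cos(x)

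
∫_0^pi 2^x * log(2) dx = -1 + 2^pi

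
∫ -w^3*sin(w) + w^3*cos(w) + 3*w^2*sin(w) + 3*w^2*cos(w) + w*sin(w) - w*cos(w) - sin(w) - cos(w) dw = sqrt(2)*w*(w^2 - 1)*sin(w + pi/4) + C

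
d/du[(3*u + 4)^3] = 81*u^2 + 216*u + 144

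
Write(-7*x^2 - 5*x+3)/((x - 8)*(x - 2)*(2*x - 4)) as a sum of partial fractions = 233/(72*(x - 2)) + 35/(12*(x - 2)^2) - 485/(72*(x - 8))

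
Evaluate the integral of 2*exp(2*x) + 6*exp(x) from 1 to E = -(E + 3)^2 + (3 + exp(E))^2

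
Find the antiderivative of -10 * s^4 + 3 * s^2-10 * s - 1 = -2*s^5 + s^3 - 5*s^2 - s + C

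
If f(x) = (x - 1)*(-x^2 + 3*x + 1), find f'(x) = -3*x^2 + 8*x - 2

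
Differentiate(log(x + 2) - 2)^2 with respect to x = (2*log(x + 2) - 4)/(x + 2)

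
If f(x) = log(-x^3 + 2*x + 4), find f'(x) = (3*x^2 - 2)/(x^3 - 2*x - 4)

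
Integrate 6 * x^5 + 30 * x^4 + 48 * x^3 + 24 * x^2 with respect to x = x^6 + 6*x^5 + 12*x^4 + 8*x^3 + C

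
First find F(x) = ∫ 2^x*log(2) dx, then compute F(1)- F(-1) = 3/2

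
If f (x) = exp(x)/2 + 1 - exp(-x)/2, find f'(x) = (exp(2*x) + 1)*exp(-x)/2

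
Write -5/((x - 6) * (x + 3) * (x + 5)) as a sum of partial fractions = -5/(22*(x + 5)) + 5/(18*(x + 3)) - 5/(99*(x - 6))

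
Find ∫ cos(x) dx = sin(x) + C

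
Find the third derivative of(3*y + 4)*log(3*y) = (8 - 3*y)/y^3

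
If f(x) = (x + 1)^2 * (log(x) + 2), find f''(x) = (2*x^2*log(x) + 7*x^2 + 2*x - 1)/x^2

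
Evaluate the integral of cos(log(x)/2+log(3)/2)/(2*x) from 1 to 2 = -sin(log(3)/2) + sin(log(6)/2)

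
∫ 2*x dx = x^2 + C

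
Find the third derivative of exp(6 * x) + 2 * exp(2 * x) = 216*exp(6*x) + 16*exp(2*x)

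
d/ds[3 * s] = 3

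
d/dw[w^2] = 2*w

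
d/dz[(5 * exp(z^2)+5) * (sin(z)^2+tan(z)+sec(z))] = 10*z*exp(z^2)*sin(z)^2 + 10*z*exp(z^2)*tan(z) + 10*z*exp(z^2)*sec(z) + 5*exp(z^2)*sin(2*z) + 5*exp(z^2)*tan(z)^2 + 5*exp(z^2)*tan(z)*sec(z) + 5*exp(z^2) + 5*sin(2*z) + 5*tan(z)^2 + 5*tan(z)*sec(z) + 5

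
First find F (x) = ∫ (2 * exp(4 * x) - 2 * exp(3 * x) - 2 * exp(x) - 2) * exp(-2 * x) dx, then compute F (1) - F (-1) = -(-E - 1 + exp(-1))^2 + (-1 - exp(-1) + E)^2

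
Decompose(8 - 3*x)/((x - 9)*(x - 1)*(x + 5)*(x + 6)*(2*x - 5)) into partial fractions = -8/(9945*(2*x - 5)) + 26/(1785*(x + 6)) - 23/(1260*(x + 5)) + 5/(1008*(x - 1)) - 19/(21840*(x - 9))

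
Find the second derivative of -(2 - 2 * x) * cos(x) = -2*x*cos(x) - 4*sin(x) + 2*cos(x)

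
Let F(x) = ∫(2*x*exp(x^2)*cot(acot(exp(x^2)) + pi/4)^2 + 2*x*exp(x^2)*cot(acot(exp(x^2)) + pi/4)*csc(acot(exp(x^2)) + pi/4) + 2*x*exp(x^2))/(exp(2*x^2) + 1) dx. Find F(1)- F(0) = -1 + cot(acot(E) + pi/4) + csc(acot(E) + pi/4)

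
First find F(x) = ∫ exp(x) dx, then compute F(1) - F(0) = -1 + E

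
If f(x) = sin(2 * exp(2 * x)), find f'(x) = 4*exp(2*x)*cos(2*exp(2*x))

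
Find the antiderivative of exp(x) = exp(x) + C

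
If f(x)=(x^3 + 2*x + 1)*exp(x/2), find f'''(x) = x^3*exp(x/2)/8 + 9*x^2*exp(x/2)/4 + 37*x*exp(x/2)/4 + 61*exp(x/2)/8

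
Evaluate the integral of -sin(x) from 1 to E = cos(E) - cos(1)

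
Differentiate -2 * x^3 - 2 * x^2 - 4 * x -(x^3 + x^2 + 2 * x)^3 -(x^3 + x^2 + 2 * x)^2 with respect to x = -9*x^8 - 24*x^7 - 63*x^6 - 84*x^5 - 100*x^4 - 68*x^3 - 42*x^2 - 12*x - 4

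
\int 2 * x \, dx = x^2 + C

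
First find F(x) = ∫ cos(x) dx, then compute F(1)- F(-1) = 2*sin(1)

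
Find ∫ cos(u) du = sin(u) + C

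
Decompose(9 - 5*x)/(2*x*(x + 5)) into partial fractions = -17/(5*(x + 5)) + 9/(10*x)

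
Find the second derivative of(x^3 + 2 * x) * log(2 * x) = (6*x^2*log(x) + 6*x^2*log(2) + 5*x^2 + 2)/x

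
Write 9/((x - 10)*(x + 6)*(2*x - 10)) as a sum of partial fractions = 9/(352*(x + 6)) - 9/(110*(x - 5)) + 9/(160*(x - 10))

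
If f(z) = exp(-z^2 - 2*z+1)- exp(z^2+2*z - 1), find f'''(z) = (-8*z^3*exp(2*z^2 + 4*z - 2) - 8*z^3 - 24*z^2*exp(2*z^2 + 4*z - 2) - 24*z^2 - 36*z*exp(2*z^2 + 4*z - 2) - 12*z - 20*exp(2*z^2 + 4*z - 2) + 4)*exp(-z^2 - 2*z + 1)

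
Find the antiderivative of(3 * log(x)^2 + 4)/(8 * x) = (log(x)^2 + 4)*log(x)/8 + C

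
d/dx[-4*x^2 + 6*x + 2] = 6 - 8*x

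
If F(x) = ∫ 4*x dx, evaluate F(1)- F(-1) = 0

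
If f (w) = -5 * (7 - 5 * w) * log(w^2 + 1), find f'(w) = (25*w^2*log(w^2 + 1) + 50*w^2 - 70*w + 25*log(w^2 + 1))/(w^2 + 1)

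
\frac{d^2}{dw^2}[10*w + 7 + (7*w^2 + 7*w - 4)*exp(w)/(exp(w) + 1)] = (-7*w^2*exp(2*w) + 7*w^2*exp(w) + 21*w*exp(2*w) + 35*w*exp(w) + 14*exp(3*w) + 46*exp(2*w) + 24*exp(w))/(exp(3*w) + 3*exp(2*w) + 3*exp(w) + 1)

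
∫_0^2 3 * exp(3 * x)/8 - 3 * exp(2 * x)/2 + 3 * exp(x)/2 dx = 1/8 + (-1 + exp(2)/2)^3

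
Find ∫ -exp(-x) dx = exp(-x) + C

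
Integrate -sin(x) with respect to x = cos(x) + C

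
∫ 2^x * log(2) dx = 2^x + C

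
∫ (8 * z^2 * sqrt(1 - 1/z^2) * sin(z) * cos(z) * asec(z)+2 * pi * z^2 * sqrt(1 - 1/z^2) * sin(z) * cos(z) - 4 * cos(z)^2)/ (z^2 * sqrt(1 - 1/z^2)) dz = (-4*asec(z) - pi)*cos(z)^2 + C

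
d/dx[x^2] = 2*x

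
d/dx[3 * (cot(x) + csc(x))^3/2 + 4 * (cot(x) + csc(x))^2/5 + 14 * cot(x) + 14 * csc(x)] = (-16*cos(x)^2 - 32*cos(x) - 16 + 95*cos(x)^3/sin(x) + 5*cos(x)^2/sin(x) - 275*cos(x)/sin(x) - 185/sin(x))/(10*sin(x)^3)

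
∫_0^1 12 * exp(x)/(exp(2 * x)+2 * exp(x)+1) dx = -6 + 12*E/(1 + E)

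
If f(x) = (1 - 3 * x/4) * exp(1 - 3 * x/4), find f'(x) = (9*x - 24)*exp(1 - 3*x/4)/16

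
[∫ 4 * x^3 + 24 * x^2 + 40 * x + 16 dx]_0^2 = 192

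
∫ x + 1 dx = x^2/2 + x + C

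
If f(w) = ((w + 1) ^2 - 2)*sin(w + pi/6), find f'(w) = w^2*cos(w + pi/6) + 2*sqrt(2)*w*sin(w + 5*pi/12) + 2*sin(w + pi/6) - cos(w + pi/6)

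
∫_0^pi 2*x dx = pi^2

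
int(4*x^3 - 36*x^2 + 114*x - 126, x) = x^4 - 12*x^3 + 57*x^2 - 126*x + C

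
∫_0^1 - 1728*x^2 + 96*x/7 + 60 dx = -3564/7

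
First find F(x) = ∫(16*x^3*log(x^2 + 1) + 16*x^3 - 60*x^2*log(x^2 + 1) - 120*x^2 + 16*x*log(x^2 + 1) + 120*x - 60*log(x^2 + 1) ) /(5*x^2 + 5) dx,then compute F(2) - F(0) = -28*log(5)/5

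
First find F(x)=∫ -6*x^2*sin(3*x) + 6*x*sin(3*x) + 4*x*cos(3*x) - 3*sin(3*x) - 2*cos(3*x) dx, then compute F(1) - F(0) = -1 + cos(3)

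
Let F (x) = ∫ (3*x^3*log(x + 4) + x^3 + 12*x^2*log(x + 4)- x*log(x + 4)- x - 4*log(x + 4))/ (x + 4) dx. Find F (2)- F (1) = 6*log(6)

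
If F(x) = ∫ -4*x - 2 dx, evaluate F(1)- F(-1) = -4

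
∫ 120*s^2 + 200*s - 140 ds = 40*s^3 + 100*s^2 - 140*s + C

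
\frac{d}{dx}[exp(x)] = exp(x)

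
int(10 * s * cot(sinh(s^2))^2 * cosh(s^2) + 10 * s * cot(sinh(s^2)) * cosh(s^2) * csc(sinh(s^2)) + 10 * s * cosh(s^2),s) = -5/tan(sinh(s^2)) - 5/sin(sinh(s^2)) + C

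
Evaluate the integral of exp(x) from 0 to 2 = -1 + exp(2)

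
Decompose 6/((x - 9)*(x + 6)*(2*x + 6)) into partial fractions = 1/(15*(x + 6)) - 1/(12*(x + 3)) + 1/(60*(x - 9))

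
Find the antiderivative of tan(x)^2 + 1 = tan(x) + C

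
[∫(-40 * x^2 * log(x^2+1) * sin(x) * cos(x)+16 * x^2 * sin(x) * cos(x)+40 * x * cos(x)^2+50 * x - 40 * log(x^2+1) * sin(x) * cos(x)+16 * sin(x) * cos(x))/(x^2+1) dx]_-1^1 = 0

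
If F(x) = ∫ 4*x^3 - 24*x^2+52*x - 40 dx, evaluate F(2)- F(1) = -3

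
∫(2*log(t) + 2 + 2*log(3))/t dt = (log(3*t) + 1)^2 + C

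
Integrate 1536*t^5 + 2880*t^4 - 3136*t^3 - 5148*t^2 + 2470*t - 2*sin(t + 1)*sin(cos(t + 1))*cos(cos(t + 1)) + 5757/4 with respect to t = 256*t^6 + 576*t^5 - 784*t^4 - 1716*t^3 + 1235*t^2 + 5757*t/4 + sin(cos(t + 1))^2 + C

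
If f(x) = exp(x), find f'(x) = exp(x)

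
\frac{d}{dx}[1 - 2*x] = -2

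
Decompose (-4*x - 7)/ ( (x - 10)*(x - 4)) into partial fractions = 23/(6*(x - 4)) - 47/(6*(x - 10))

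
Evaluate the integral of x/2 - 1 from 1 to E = -1/4 + (-1 + E/2)^2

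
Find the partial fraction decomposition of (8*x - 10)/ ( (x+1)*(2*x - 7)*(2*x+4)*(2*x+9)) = 23/(140*(2*x + 9)) + 1/(44*(2*x - 7)) - 13/(55*(x + 2)) + 1/(7*(x + 1))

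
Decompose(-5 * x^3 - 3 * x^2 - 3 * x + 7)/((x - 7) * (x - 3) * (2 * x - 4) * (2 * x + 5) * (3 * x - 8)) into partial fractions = -9489/(1612*(3*x - 8)) + 197/(19437*(2*x + 5)) + 17/(60*(x - 2)) + 41/(22*(x - 3)) - 469/(2470*(x - 7))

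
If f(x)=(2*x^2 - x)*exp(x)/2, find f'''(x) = x^2*exp(x) + 11*x*exp(x)/2 + 9*exp(x)/2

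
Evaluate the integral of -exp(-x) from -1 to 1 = -E + exp(-1)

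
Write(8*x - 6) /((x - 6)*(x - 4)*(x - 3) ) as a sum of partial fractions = 6/(x - 3) - 13/(x - 4) + 7/(x - 6)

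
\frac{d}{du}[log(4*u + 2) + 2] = 2/(2*u + 1)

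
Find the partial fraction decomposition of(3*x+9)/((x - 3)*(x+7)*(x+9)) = -3/(4*(x + 9)) + 3/(5*(x + 7)) + 3/(20*(x - 3))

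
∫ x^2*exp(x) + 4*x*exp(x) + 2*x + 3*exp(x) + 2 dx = (x + 1)^2*(exp(x) + 1) + C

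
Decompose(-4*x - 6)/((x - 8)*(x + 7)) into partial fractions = -22/(15*(x + 7)) - 38/(15*(x - 8))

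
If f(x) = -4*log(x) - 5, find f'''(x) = -8/x^3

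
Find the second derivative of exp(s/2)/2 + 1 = exp(s/2)/8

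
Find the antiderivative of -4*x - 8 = -2*x^2 - 8*x + C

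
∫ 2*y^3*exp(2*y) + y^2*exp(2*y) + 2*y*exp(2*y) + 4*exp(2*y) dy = (y^3 - y^2 + 2*y + 1)*exp(2*y) + C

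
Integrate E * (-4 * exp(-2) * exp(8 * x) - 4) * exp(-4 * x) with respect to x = -2*sinh(4*x - 1) + C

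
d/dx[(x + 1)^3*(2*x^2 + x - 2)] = 10*x^4 + 28*x^3 + 21*x^2 - 2*x - 5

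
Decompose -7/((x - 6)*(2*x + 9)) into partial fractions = 2/(3*(2*x + 9)) - 1/(3*(x - 6))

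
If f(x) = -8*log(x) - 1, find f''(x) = 8/x^2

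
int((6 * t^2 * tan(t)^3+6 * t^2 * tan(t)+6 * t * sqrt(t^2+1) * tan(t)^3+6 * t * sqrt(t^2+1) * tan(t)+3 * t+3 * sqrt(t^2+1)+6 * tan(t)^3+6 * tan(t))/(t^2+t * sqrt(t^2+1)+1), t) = 3*log(t + sqrt(t^2 + 1)) + 3*tan(t)^2 + C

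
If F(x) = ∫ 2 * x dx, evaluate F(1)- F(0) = 1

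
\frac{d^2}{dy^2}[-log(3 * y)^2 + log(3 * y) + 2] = (2*log(y) - 3 + 2*log(3))/y^2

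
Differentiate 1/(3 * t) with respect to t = -1/(3*t^2)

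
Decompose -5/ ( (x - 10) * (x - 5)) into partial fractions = 1/(x - 5) - 1/(x - 10)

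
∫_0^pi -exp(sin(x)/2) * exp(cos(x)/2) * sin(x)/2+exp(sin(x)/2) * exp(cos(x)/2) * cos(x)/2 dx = -exp(1/2) + exp(-1/2)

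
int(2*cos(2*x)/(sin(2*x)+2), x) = log(sin(2*x) + 2) + C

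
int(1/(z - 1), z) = log(8*z - 8) + C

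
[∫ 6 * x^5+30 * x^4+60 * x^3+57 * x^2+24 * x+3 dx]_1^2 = 646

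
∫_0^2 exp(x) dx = -1 + exp(2)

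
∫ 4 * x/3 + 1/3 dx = 2*x^2/3 + x/3 + C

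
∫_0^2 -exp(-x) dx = -1 + exp(-2)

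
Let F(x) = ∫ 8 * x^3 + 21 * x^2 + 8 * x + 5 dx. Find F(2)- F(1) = 96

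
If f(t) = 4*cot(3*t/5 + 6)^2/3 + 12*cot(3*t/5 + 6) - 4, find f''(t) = 72*cot(3*t/5 + 6)^4/25 + 216*cot(3*t/5 + 6)^3/25 + 96*cot(3*t/5 + 6)^2/25 + 216*cot(3*t/5 + 6)/25 + 24/25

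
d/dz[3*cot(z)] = -3/sin(z)^2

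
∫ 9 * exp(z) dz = 9*exp(z) + C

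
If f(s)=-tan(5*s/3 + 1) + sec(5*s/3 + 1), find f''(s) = -50*tan(5*s/3 + 1)^3/9 + 50*tan(5*s/3 + 1)^2*sec(5*s/3 + 1)/9 - 50*tan(5*s/3 + 1)/9 + 25*sec(5*s/3 + 1)/9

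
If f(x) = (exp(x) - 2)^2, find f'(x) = 2*exp(2*x) - 4*exp(x)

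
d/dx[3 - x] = -1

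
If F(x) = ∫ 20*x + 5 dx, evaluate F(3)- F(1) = 90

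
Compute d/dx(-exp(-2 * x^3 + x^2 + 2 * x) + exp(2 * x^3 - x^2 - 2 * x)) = 6*x^2*exp(-2*x^3 + x^2 + 2*x) + 6*x^2*exp(2*x^3 - x^2 - 2*x) - 2*x*exp(-2*x^3 + x^2 + 2*x) - 2*x*exp(2*x^3 - x^2 - 2*x) - 2*exp(-2*x^3 + x^2 + 2*x) - 2*exp(2*x^3 - x^2 - 2*x)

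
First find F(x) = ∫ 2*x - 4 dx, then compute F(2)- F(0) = -4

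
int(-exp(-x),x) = exp(-x) + C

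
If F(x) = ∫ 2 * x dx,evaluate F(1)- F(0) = 1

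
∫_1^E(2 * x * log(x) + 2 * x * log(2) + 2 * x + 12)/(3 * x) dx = -14*log(2)/3 + (2*E/3 + 4)*log(2*E)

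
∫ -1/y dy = -log(2*y) + C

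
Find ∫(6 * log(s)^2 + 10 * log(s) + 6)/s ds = (2*log(s)^2 + 5*log(s) + 6)*log(s) + C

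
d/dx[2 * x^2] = 4*x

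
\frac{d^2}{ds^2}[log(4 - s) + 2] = -1/(s^2 - 8*s + 16)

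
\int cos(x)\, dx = sin(x) + C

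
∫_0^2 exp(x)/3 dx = -1/3 + exp(2)/3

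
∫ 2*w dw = w^2 + C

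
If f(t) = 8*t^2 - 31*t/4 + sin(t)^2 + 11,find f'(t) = 16*t + sin(2*t) - 31/4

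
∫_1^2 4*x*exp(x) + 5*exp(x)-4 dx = -5*E - 4 + 9*exp(2)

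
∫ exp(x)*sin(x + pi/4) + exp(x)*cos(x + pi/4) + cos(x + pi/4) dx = (exp(x) + 1)*sin(x + pi/4) + C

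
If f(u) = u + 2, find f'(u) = 1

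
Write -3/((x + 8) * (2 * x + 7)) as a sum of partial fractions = -2/(3*(2*x + 7)) + 1/(3*(x + 8))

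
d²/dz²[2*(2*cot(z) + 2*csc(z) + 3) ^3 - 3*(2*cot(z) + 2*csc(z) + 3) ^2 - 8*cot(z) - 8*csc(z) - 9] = -192/tan(z) + 192/tan(z)^5 - 16/sin(z) - 120*cos(z)/sin(z)^2 - 480/sin(z)^2 + 224*cos(z)/sin(z)^3 - 544/sin(z)^3 + 720*cos(z)/sin(z)^4 + 720/sin(z)^4 + 576*cos(z)/sin(z)^5 + 768/sin(z)^5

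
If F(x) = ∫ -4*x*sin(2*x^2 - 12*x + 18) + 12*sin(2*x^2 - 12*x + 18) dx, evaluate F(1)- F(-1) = -cos(32) + cos(8)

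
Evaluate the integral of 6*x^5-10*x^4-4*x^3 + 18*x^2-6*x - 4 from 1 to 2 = 15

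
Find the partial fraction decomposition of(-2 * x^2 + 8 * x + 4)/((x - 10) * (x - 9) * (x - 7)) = -19/(3*(x - 7)) + 43/(x - 9) - 116/(3*(x - 10))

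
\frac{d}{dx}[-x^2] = -2*x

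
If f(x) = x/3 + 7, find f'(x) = 1/3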